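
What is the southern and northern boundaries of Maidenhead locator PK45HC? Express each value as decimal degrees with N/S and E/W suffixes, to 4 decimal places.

15.0833° N, 15.1250° N

Field P=15, K=10: +15·20° lon, +10·10° lat → SW at lon 120°, lat 10°.
Square 4, 5: +4·2° lon, +5·1° lat → SW at lon 128°, lat 15°.
Subsquare h=7, c=2: +7·0.0833333° lon, +2·0.0416667° lat → SW at lon 128.583°, lat 15.0833°.
Cell spans 0.0833333° lon × 0.0416667° lat.
south 15.0833° N, north 15.1250° N.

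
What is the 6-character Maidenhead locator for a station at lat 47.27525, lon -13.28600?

Offset from 180°W / 90°S: lon 166.7140°, lat 137.2752°.
Field (20°×10°, letters A–R): 166.7140/20 → 8 → I, 137.2752/10 → 13 → N; chars IN.
Square (2°×1°, digits 0–9): 6.7140/2 → 3, 7.2752/1 → 7; chars 37.
Subsquare (5′×2.5′, letters a–x): 0.7140/0.0833333 → 8 → i, 0.2752/0.0416667 → 6 → g; chars ig.

IN37ig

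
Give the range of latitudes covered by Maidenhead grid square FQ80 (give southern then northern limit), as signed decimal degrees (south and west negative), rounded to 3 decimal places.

70.000, 71.000

Field F=5, Q=16: +5·20° lon, +16·10° lat → SW at lon -80°, lat 70°.
Square 8, 0: +8·2° lon, +0·1° lat → SW at lon -64°, lat 70°.
Cell spans 2° lon × 1° lat.
south 70.000, north 71.000.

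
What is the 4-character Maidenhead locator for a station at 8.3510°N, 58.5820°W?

GJ08

Offset from 180°W / 90°S: lon 121.42°, lat 98.35°.
Field: 121.42/20 → 6 → G, 98.35/10 → 9 → J; chars GJ.
Square: 1.42/2 → 0, 8.35/1 → 8; chars 08.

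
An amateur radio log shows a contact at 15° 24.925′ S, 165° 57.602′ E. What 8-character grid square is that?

RH24xo50

Shift to the Maidenhead origin (180°W, 90°S): lon 345.96003, lat 74.58458.
Field: 345.96003/20 → 17 → R, 74.58458/10 → 7 → H; chars RH.
Square: 5.96003/2 → 2, 4.58458/1 → 4; chars 24.
Subsquare: 1.96003/0.0833333 → 23 → x, 0.58458/0.0416667 → 14 → o; chars xo.
Extended square: 0.04337/0.00833333 → 5, 0.00125/0.00416667 → 0; chars 50.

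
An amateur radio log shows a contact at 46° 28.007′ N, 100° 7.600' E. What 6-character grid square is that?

Add 180° to longitude and 90° to latitude: 280.1267, 136.4668.
Field: 280.1267/20 → 14 → O, 136.4668/10 → 13 → N; chars ON.
Square: 0.1267/2 → 0, 6.4668/1 → 6; chars 06.
Subsquare: 0.1267/0.0833333 → 1 → b, 0.4668/0.0416667 → 11 → l; chars bl.

ON06bl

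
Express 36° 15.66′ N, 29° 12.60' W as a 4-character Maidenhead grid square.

HM56

Offset from 180°W / 90°S: lon 150.79°, lat 126.26°.
Field: lon ⌊150.79/20⌋ = 7 → H; lat ⌊126.26/10⌋ = 12 → M.
Square: lon ⌊10.79/2⌋ = 5; lat ⌊6.26/1⌋ = 6.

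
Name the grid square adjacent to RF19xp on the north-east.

RF29aq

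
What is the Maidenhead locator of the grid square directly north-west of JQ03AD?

IQ93xe

Longitude subsquare a = 0; −1 → -1, wraps to 23 = x, carry into square.
Longitude square 0; −1 → -1, wraps to 9, carry into field.
Longitude field J = 9; −1 → 8 = I.
Latitude subsquare d = 3; +1 → 4 = e.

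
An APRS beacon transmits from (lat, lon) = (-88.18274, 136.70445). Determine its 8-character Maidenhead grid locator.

PA81it46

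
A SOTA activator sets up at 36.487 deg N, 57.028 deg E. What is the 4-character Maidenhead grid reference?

LM86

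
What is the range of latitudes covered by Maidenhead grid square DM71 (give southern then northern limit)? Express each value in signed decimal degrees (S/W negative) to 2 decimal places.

Field D=3, M=12: +3·20° lon, +12·10° lat → SW at lon -120°, lat 30°.
Square 7, 1: +7·2° lon, +1·1° lat → SW at lon -106°, lat 31°.
Cell spans 2° lon × 1° lat.
south 31.00, north 32.00.

31.00, 32.00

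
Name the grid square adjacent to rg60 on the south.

Latitude square 0; −1 → -1, wraps to 9, carry into field.
Latitude field G = 6; −1 → 5 = F.
The longitude characters are unchanged.

RF69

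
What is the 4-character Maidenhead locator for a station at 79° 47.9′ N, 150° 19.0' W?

BQ49

Add 180° to longitude and 90° to latitude: 29.68, 169.80.
Field: 29.68/20 → 1 → B, 169.80/10 → 16 → Q; chars BQ.
Square: 9.68/2 → 4, 9.80/1 → 9; chars 49.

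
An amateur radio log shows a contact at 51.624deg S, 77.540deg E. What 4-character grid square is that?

MD88

Shift to the Maidenhead origin (180°W, 90°S): lon 257.54, lat 38.38.
Field: 257.54/20 → 12 → M, 38.38/10 → 3 → D; chars MD.
Square: 17.54/2 → 8, 8.38/1 → 8; chars 88.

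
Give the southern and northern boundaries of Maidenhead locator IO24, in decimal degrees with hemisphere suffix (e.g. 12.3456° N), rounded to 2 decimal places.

54.00° N, 55.00° N

Field I=8, O=14: +8·20° lon, +14·10° lat → SW at lon -20°, lat 50°.
Square 2, 4: +2·2° lon, +4·1° lat → SW at lon -16°, lat 54°.
Cell spans 2° lon × 1° lat.
south 54.00° N, north 55.00° N.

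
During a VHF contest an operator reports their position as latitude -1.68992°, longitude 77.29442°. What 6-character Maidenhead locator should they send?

MI88ph

Offset from 180°W / 90°S: lon 257.2944°, lat 88.3101°.
Field: lon ⌊257.2944/20⌋ = 12 → M; lat ⌊88.3101/10⌋ = 8 → I.
Square: lon ⌊17.2944/2⌋ = 8; lat ⌊8.3101/1⌋ = 8.
Subsquare: lon ⌊1.2944/0.0833333⌋ = 15 → p; lat ⌊0.3101/0.0416667⌋ = 7 → h.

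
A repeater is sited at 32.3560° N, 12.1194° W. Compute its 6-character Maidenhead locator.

Offset from 180°W / 90°S: lon 167.8806°, lat 122.3560°.
Field: lon ⌊167.8806/20⌋ = 8 → I; lat ⌊122.3560/10⌋ = 12 → M.
Square: lon ⌊7.8806/2⌋ = 3; lat ⌊2.3560/1⌋ = 2.
Subsquare: lon ⌊1.8806/0.0833333⌋ = 22 → w; lat ⌊0.3560/0.0416667⌋ = 8 → i.

IM32wi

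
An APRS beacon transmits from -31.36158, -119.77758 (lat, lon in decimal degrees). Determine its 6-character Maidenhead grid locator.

DF08cp

Add 180° to longitude and 90° to latitude: 60.2224, 58.6384.
Field: lon ⌊60.2224/20⌋ = 3 → D; lat ⌊58.6384/10⌋ = 5 → F.
Square: lon ⌊0.2224/2⌋ = 0; lat ⌊8.6384/1⌋ = 8.
Subsquare: lon ⌊0.2224/0.0833333⌋ = 2 → c; lat ⌊0.6384/0.0416667⌋ = 15 → p.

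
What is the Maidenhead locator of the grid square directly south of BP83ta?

Latitude subsquare a = 0; −1 → -1, wraps to 23 = x, carry into square.
Latitude square 3; −1 → 2.
The longitude characters are unchanged.

BP82tx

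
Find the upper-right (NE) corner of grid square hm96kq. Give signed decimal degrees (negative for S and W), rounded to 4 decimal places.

36.7083, -21.0833

Field H=7, M=12: +7·20° lon, +12·10° lat → SW at lon -40°, lat 30°.
Square 9, 6: +9·2° lon, +6·1° lat → SW at lon -22°, lat 36°.
Subsquare k=10, q=16: +10·0.0833333° lon, +16·0.0416667° lat → SW at lon -21.1667°, lat 36.6667°.
Cell spans 0.0833333° lon × 0.0416667° lat. NE corner is SW corner plus one full cell.
latitude 36.7083, longitude -21.0833.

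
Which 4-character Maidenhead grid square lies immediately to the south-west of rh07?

QH96

Longitude square 0; −1 → -1, wraps to 9, carry into field.
Longitude field R = 17; −1 → 16 = Q.
Latitude square 7; −1 → 6.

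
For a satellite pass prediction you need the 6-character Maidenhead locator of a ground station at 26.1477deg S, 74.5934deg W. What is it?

Add 180° to longitude and 90° to latitude: 105.4066, 63.8523.
Field: lon ⌊105.4066/20⌋ = 5 → F; lat ⌊63.8523/10⌋ = 6 → G.
Square: lon ⌊5.4066/2⌋ = 2; lat ⌊3.8523/1⌋ = 3.
Subsquare: lon ⌊1.4066/0.0833333⌋ = 16 → q; lat ⌊0.8523/0.0416667⌋ = 20 → u.

FG23qu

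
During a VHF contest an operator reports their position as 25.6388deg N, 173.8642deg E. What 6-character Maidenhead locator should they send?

Shift to the Maidenhead origin (180°W, 90°S): lon 353.8642, lat 115.6388.
Field: lon ⌊353.8642/20⌋ = 17 → R; lat ⌊115.6388/10⌋ = 11 → L.
Square: lon ⌊13.8642/2⌋ = 6; lat ⌊5.6388/1⌋ = 5.
Subsquare: lon ⌊1.8642/0.0833333⌋ = 22 → w; lat ⌊0.6388/0.0416667⌋ = 15 → p.

RL65wp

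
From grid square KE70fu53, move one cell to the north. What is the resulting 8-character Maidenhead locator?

KE70fu54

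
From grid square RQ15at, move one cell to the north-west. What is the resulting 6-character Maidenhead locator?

Longitude subsquare a = 0; −1 → -1, wraps to 23 = x, carry into square.
Longitude square 1; −1 → 0.
Latitude subsquare t = 19; +1 → 20 = u.

RQ05xu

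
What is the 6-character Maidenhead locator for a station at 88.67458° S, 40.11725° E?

LA01bh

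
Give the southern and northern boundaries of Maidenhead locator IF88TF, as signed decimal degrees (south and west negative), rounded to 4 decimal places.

-31.7917, -31.7500

Field I=8, F=5: +8·20° lon, +5·10° lat → SW at lon -20°, lat -40°.
Square 8, 8: +8·2° lon, +8·1° lat → SW at lon -4°, lat -32°.
Subsquare t=19, f=5: +19·0.0833333° lon, +5·0.0416667° lat → SW at lon -2.41667°, lat -31.7917°.
Cell spans 0.0833333° lon × 0.0416667° lat.
south -31.7917, north -31.7500.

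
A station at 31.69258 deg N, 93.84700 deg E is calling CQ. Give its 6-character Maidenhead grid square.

Add 180° to longitude and 90° to latitude: 273.8470, 121.6926.
Field (20°×10°, letters A–R): 273.8470/20 → 13 → N, 121.6926/10 → 12 → M; chars NM.
Square (2°×1°, digits 0–9): 13.8470/2 → 6, 1.6926/1 → 1; chars 61.
Subsquare (5′×2.5′, letters a–x): 1.8470/0.0833333 → 22 → w, 0.6926/0.0416667 → 16 → q; chars wq.

NM61wq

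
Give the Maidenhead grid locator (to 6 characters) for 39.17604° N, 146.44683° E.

QM39fe

Add 180° to longitude and 90° to latitude: 326.4468, 129.1760.
Field: 326.4468/20 → 16 → Q, 129.1760/10 → 12 → M; chars QM.
Square: 6.4468/2 → 3, 9.1760/1 → 9; chars 39.
Subsquare: 0.4468/0.0833333 → 5 → f, 0.1760/0.0416667 → 4 → e; chars fe.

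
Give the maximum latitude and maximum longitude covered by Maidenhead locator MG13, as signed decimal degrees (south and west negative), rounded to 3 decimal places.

-26.000, 64.000

Field M=12, G=6: +12·20° lon, +6·10° lat → SW at lon 60°, lat -30°.
Square 1, 3: +1·2° lon, +3·1° lat → SW at lon 62°, lat -27°.
Cell spans 2° lon × 1° lat. NE corner is SW corner plus one full cell.
latitude -26.000, longitude 64.000.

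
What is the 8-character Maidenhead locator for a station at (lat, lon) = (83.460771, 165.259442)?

RR23pl10

Offset from 180°W / 90°S: lon 345.25944°, lat 173.46077°.
Field: lon ⌊345.25944/20⌋ = 17 → R; lat ⌊173.46077/10⌋ = 17 → R.
Square: lon ⌊5.25944/2⌋ = 2; lat ⌊3.46077/1⌋ = 3.
Subsquare: lon ⌊1.25944/0.0833333⌋ = 15 → p; lat ⌊0.46077/0.0416667⌋ = 11 → l.
Extended square: lon ⌊0.00944/0.00833333⌋ = 1; lat ⌊0.00244/0.00416667⌋ = 0.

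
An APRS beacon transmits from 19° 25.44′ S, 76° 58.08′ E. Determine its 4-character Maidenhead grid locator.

Shift to the Maidenhead origin (180°W, 90°S): lon 256.97, lat 70.58.
Field: lon ⌊256.97/20⌋ = 12 → M; lat ⌊70.58/10⌋ = 7 → H.
Square: lon ⌊16.97/2⌋ = 8; lat ⌊0.58/1⌋ = 0.

MH80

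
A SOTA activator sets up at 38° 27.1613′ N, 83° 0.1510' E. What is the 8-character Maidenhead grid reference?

NM18mk08

Add 180° to longitude and 90° to latitude: 263.00252, 128.45269.
Field: lon ⌊263.00252/20⌋ = 13 → N; lat ⌊128.45269/10⌋ = 12 → M.
Square: lon ⌊3.00252/2⌋ = 1; lat ⌊8.45269/1⌋ = 8.
Subsquare: lon ⌊1.00252/0.0833333⌋ = 12 → m; lat ⌊0.45269/0.0416667⌋ = 10 → k.
Extended square: lon ⌊0.00252/0.00833333⌋ = 0; lat ⌊0.03602/0.00416667⌋ = 8.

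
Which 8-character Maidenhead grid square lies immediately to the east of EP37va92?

Longitude extended square 9; +1 → 10, wraps to 0, carry into subsquare.
Longitude subsquare v = 21; +1 → 22 = w.
The latitude characters are unchanged.

EP37wa02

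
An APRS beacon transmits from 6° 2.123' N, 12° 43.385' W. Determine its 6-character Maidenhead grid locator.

Offset from 180°W / 90°S: lon 167.2769°, lat 96.0354°.
Field: 167.2769/20 → 8 → I, 96.0354/10 → 9 → J; chars IJ.
Square: 7.2769/2 → 3, 6.0354/1 → 6; chars 36.
Subsquare: 1.2769/0.0833333 → 15 → p, 0.0354/0.0416667 → 0 → a; chars pa.

IJ36pa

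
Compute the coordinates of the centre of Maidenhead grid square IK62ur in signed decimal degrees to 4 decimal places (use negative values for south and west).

12.7292, -6.2917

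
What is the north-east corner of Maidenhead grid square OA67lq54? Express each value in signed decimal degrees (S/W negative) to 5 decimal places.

-82.31250, 112.96667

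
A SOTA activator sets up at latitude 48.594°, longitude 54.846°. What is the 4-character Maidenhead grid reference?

Add 180° to longitude and 90° to latitude: 234.85, 138.59.
Field: 234.85/20 → 11 → L, 138.59/10 → 13 → N; chars LN.
Square: 14.85/2 → 7, 8.59/1 → 8; chars 78.

LN78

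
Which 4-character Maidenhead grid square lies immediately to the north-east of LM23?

LM34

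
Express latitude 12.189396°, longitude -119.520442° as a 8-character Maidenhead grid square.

DK02fe75

Offset from 180°W / 90°S: lon 60.47956°, lat 102.18940°.
Field: lon ⌊60.47956/20⌋ = 3 → D; lat ⌊102.18940/10⌋ = 10 → K.
Square: lon ⌊0.47956/2⌋ = 0; lat ⌊2.18940/1⌋ = 2.
Subsquare: lon ⌊0.47956/0.0833333⌋ = 5 → f; lat ⌊0.18940/0.0416667⌋ = 4 → e.
Extended square: lon ⌊0.06289/0.00833333⌋ = 7; lat ⌊0.02273/0.00416667⌋ = 5.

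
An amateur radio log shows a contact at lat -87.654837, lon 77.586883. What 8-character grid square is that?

MA82ti02

Add 180° to longitude and 90° to latitude: 257.58688, 2.34516.
Field (20°×10°, letters A–R): lon ⌊257.58688/20⌋ = 12 → M; lat ⌊2.34516/10⌋ = 0 → A.
Square (2°×1°, digits 0–9): lon ⌊17.58688/2⌋ = 8; lat ⌊2.34516/1⌋ = 2.
Subsquare (5′×2.5′, letters a–x): lon ⌊1.58688/0.0833333⌋ = 19 → t; lat ⌊0.34516/0.0416667⌋ = 8 → i.
Extended square (30″×15″, digits 0–9): lon ⌊0.00355/0.00833333⌋ = 0; lat ⌊0.01183/0.00416667⌋ = 2.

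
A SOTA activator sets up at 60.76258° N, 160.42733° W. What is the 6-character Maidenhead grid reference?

Shift to the Maidenhead origin (180°W, 90°S): lon 19.5727, lat 150.7626.
Field: 19.5727/20 → 0 → A, 150.7626/10 → 15 → P; chars AP.
Square: 19.5727/2 → 9, 0.7626/1 → 0; chars 90.
Subsquare: 1.5727/0.0833333 → 18 → s, 0.7626/0.0416667 → 18 → s; chars ss.

AP90ss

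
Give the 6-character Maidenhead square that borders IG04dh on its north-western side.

Longitude subsquare d = 3; −1 → 2 = c.
Latitude subsquare h = 7; +1 → 8 = i.

IG04ci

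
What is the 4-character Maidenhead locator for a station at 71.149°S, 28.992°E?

Add 180° to longitude and 90° to latitude: 208.99, 18.85.
Field: lon ⌊208.99/20⌋ = 10 → K; lat ⌊18.85/10⌋ = 1 → B.
Square: lon ⌊8.99/2⌋ = 4; lat ⌊8.85/1⌋ = 8.

KB48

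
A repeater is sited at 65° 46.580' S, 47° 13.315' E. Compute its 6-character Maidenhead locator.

Shift to the Maidenhead origin (180°W, 90°S): lon 227.2219, lat 24.2237.
Field: 227.2219/20 → 11 → L, 24.2237/10 → 2 → C; chars LC.
Square: 7.2219/2 → 3, 4.2237/1 → 4; chars 34.
Subsquare: 1.2219/0.0833333 → 14 → o, 0.2237/0.0416667 → 5 → f; chars of.

LC34of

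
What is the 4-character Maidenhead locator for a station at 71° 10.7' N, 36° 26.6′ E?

Offset from 180°W / 90°S: lon 216.44°, lat 161.18°.
Field: 216.44/20 → 10 → K, 161.18/10 → 16 → Q; chars KQ.
Square: 16.44/2 → 8, 1.18/1 → 1; chars 81.

KQ81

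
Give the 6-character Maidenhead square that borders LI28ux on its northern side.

LI29ua

Latitude subsquare x = 23; +1 → 24, wraps to 0 = a, carry into square.
Latitude square 8; +1 → 9.
The longitude characters are unchanged.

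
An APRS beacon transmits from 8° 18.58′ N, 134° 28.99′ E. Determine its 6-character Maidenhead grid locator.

Add 180° to longitude and 90° to latitude: 314.4832, 98.3097.
Field (20°×10°, letters A–R): 314.4832/20 → 15 → P, 98.3097/10 → 9 → J; chars PJ.
Square (2°×1°, digits 0–9): 14.4832/2 → 7, 8.3097/1 → 8; chars 78.
Subsquare (5′×2.5′, letters a–x): 0.4832/0.0833333 → 5 → f, 0.3097/0.0416667 → 7 → h; chars fh.

PJ78fh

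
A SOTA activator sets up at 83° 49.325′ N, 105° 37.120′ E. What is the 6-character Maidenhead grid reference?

OR23tt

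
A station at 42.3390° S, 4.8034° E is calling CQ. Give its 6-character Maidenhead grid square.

JE27jp

Shift to the Maidenhead origin (180°W, 90°S): lon 184.8034, lat 47.6610.
Field: 184.8034/20 → 9 → J, 47.6610/10 → 4 → E; chars JE.
Square: 4.8034/2 → 2, 7.6610/1 → 7; chars 27.
Subsquare: 0.8034/0.0833333 → 9 → j, 0.6610/0.0416667 → 15 → p; chars jp.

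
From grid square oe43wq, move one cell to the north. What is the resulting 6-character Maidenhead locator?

Latitude subsquare q = 16; +1 → 17 = r.
The longitude characters are unchanged.

OE43wr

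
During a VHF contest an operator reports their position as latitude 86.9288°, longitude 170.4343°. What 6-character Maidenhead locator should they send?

RR56fw

Shift to the Maidenhead origin (180°W, 90°S): lon 350.4343, lat 176.9288.
Field: 350.4343/20 → 17 → R, 176.9288/10 → 17 → R; chars RR.
Square: 10.4343/2 → 5, 6.9288/1 → 6; chars 56.
Subsquare: 0.4343/0.0833333 → 5 → f, 0.9288/0.0416667 → 22 → w; chars fw.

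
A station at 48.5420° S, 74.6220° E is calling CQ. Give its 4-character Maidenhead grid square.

Add 180° to longitude and 90° to latitude: 254.62, 41.46.
Field: lon ⌊254.62/20⌋ = 12 → M; lat ⌊41.46/10⌋ = 4 → E.
Square: lon ⌊14.62/2⌋ = 7; lat ⌊1.46/1⌋ = 1.

ME71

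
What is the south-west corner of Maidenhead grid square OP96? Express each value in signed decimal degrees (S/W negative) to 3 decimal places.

66.000, 118.000

Field O=14, P=15: +14·20° lon, +15·10° lat → SW at lon 100°, lat 60°.
Square 9, 6: +9·2° lon, +6·1° lat → SW at lon 118°, lat 66°.
latitude 66.000, longitude 118.000.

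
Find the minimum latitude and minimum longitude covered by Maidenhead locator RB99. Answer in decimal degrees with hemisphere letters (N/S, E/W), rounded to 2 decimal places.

71.00° S, 178.00° E

Field R=17, B=1: +17·20° lon, +1·10° lat → SW at lon 160°, lat -80°.
Square 9, 9: +9·2° lon, +9·1° lat → SW at lon 178°, lat -71°.
latitude 71.00° S, longitude 178.00° E.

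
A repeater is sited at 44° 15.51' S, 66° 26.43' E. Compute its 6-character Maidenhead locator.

Add 180° to longitude and 90° to latitude: 246.4405, 45.7415.
Field (20°×10°, letters A–R): 246.4405/20 → 12 → M, 45.7415/10 → 4 → E; chars ME.
Square (2°×1°, digits 0–9): 6.4405/2 → 3, 5.7415/1 → 5; chars 35.
Subsquare (5′×2.5′, letters a–x): 0.4405/0.0833333 → 5 → f, 0.7415/0.0416667 → 17 → r; chars fr.

ME35fr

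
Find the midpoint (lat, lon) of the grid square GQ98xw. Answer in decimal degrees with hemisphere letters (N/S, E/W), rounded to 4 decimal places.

Field G=6, Q=16: +6·20° lon, +16·10° lat → SW at lon -60°, lat 70°.
Square 9, 8: +9·2° lon, +8·1° lat → SW at lon -42°, lat 78°.
Subsquare x=23, w=22: +23·0.0833333° lon, +22·0.0416667° lat → SW at lon -40.0833°, lat 78.9167°.
Cell spans 0.0833333° lon × 0.0416667° lat. Centre is SW corner plus half of each.
latitude 78.9375° N, longitude 40.0417° W.

78.9375° N, 40.0417° W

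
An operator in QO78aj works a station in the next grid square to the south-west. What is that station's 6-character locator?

Longitude subsquare a = 0; −1 → -1, wraps to 23 = x, carry into square.
Longitude square 7; −1 → 6.
Latitude subsquare j = 9; −1 → 8 = i.

QO68xi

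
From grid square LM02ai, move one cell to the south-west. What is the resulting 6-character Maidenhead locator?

KM92xh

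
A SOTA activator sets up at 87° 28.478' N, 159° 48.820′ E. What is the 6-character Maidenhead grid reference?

Add 180° to longitude and 90° to latitude: 339.8137, 177.4746.
Field: lon ⌊339.8137/20⌋ = 16 → Q; lat ⌊177.4746/10⌋ = 17 → R.
Square: lon ⌊19.8137/2⌋ = 9; lat ⌊7.4746/1⌋ = 7.
Subsquare: lon ⌊1.8137/0.0833333⌋ = 21 → v; lat ⌊0.4746/0.0416667⌋ = 11 → l.

QR97vl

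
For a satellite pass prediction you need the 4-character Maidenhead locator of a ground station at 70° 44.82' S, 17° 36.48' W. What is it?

IB19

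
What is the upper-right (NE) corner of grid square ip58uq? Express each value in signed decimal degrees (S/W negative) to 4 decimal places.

Field I=8, P=15: +8·20° lon, +15·10° lat → SW at lon -20°, lat 60°.
Square 5, 8: +5·2° lon, +8·1° lat → SW at lon -10°, lat 68°.
Subsquare u=20, q=16: +20·0.0833333° lon, +16·0.0416667° lat → SW at lon -8.33333°, lat 68.6667°.
Cell spans 0.0833333° lon × 0.0416667° lat. NE corner is SW corner plus one full cell.
latitude 68.7083, longitude -8.2500.

68.7083, -8.2500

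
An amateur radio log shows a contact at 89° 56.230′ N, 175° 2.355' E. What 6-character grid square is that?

RR79mw

Shift to the Maidenhead origin (180°W, 90°S): lon 355.0393, lat 179.9372.
Field (20°×10°, letters A–R): 355.0393/20 → 17 → R, 179.9372/10 → 17 → R; chars RR.
Square (2°×1°, digits 0–9): 15.0393/2 → 7, 9.9372/1 → 9; chars 79.
Subsquare (5′×2.5′, letters a–x): 1.0393/0.0833333 → 12 → m, 0.9372/0.0416667 → 22 → w; chars mw.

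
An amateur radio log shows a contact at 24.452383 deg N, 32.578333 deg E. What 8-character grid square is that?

KL64gk98

Add 180° to longitude and 90° to latitude: 212.57833, 114.45238.
Field (20°×10°, letters A–R): lon ⌊212.57833/20⌋ = 10 → K; lat ⌊114.45238/10⌋ = 11 → L.
Square (2°×1°, digits 0–9): lon ⌊12.57833/2⌋ = 6; lat ⌊4.45238/1⌋ = 4.
Subsquare (5′×2.5′, letters a–x): lon ⌊0.57833/0.0833333⌋ = 6 → g; lat ⌊0.45238/0.0416667⌋ = 10 → k.
Extended square (30″×15″, digits 0–9): lon ⌊0.07833/0.00833333⌋ = 9; lat ⌊0.03572/0.00416667⌋ = 8.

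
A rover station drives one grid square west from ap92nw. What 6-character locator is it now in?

AP92mw

Longitude subsquare n = 13; −1 → 12 = m.
The latitude characters are unchanged.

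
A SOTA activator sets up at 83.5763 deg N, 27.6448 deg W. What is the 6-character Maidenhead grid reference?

HR63en

Shift to the Maidenhead origin (180°W, 90°S): lon 152.3552, lat 173.5763.
Field (20°×10°, letters A–R): lon ⌊152.3552/20⌋ = 7 → H; lat ⌊173.5763/10⌋ = 17 → R.
Square (2°×1°, digits 0–9): lon ⌊12.3552/2⌋ = 6; lat ⌊3.5763/1⌋ = 3.
Subsquare (5′×2.5′, letters a–x): lon ⌊0.3552/0.0833333⌋ = 4 → e; lat ⌊0.5763/0.0416667⌋ = 13 → n.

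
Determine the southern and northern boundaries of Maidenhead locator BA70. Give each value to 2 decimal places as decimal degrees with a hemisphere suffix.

Field B=1, A=0: +1·20° lon, +0·10° lat → SW at lon -160°, lat -90°.
Square 7, 0: +7·2° lon, +0·1° lat → SW at lon -146°, lat -90°.
Cell spans 2° lon × 1° lat.
south 90.00° S, north 89.00° S.

90.00° S, 89.00° S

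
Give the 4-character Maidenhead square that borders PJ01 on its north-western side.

Longitude square 0; −1 → -1, wraps to 9, carry into field.
Longitude field P = 15; −1 → 14 = O.
Latitude square 1; +1 → 2.

OJ92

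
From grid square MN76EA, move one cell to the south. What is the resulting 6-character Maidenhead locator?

MN75ex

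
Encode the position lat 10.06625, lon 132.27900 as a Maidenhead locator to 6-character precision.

Add 180° to longitude and 90° to latitude: 312.2790, 100.0662.
Field: lon ⌊312.2790/20⌋ = 15 → P; lat ⌊100.0662/10⌋ = 10 → K.
Square: lon ⌊12.2790/2⌋ = 6; lat ⌊0.0662/1⌋ = 0.
Subsquare: lon ⌊0.2790/0.0833333⌋ = 3 → d; lat ⌊0.0662/0.0416667⌋ = 1 → b.

PK60db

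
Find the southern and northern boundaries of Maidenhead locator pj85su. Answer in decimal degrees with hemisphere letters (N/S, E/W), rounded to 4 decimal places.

5.8333° N, 5.8750° N

Field P=15, J=9: +15·20° lon, +9·10° lat → SW at lon 120°, lat 0°.
Square 8, 5: +8·2° lon, +5·1° lat → SW at lon 136°, lat 5°.
Subsquare s=18, u=20: +18·0.0833333° lon, +20·0.0416667° lat → SW at lon 137.5°, lat 5.83333°.
Cell spans 0.0833333° lon × 0.0416667° lat.
south 5.8333° N, north 5.8750° N.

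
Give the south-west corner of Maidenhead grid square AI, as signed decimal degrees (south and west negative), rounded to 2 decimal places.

Field A=0, I=8: +0·20° lon, +8·10° lat → SW at lon -180°, lat -10°.
latitude -10.00, longitude -180.00.

-10.00, -180.00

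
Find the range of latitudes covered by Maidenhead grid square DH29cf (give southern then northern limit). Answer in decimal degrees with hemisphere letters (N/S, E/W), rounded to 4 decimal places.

Field D=3, H=7: +3·20° lon, +7·10° lat → SW at lon -120°, lat -20°.
Square 2, 9: +2·2° lon, +9·1° lat → SW at lon -116°, lat -11°.
Subsquare c=2, f=5: +2·0.0833333° lon, +5·0.0416667° lat → SW at lon -115.833°, lat -10.7917°.
Cell spans 0.0833333° lon × 0.0416667° lat.
south 10.7917° S, north 10.7500° S.

10.7917° S, 10.7500° S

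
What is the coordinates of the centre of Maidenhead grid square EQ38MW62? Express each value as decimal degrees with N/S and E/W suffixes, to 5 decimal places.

78.92708° N, 92.94583° W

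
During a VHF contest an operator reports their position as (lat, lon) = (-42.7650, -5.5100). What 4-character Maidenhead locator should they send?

IE77

Add 180° to longitude and 90° to latitude: 174.49, 47.23.
Field (20°×10°, letters A–R): 174.49/20 → 8 → I, 47.23/10 → 4 → E; chars IE.
Square (2°×1°, digits 0–9): 14.49/2 → 7, 7.23/1 → 7; chars 77.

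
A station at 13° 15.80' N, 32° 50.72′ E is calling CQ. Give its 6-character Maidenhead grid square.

Shift to the Maidenhead origin (180°W, 90°S): lon 212.8453, lat 103.2633.
Field (20°×10°, letters A–R): 212.8453/20 → 10 → K, 103.2633/10 → 10 → K; chars KK.
Square (2°×1°, digits 0–9): 12.8453/2 → 6, 3.2633/1 → 3; chars 63.
Subsquare (5′×2.5′, letters a–x): 0.8453/0.0833333 → 10 → k, 0.2633/0.0416667 → 6 → g; chars kg.

KK63kg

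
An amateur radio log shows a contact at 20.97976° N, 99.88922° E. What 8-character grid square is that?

NL90wx65

Add 180° to longitude and 90° to latitude: 279.88922, 110.97976.
Field (20°×10°, letters A–R): lon ⌊279.88922/20⌋ = 13 → N; lat ⌊110.97976/10⌋ = 11 → L.
Square (2°×1°, digits 0–9): lon ⌊19.88922/2⌋ = 9; lat ⌊0.97976/1⌋ = 0.
Subsquare (5′×2.5′, letters a–x): lon ⌊1.88922/0.0833333⌋ = 22 → w; lat ⌊0.97976/0.0416667⌋ = 23 → x.
Extended square (30″×15″, digits 0–9): lon ⌊0.05589/0.00833333⌋ = 6; lat ⌊0.02143/0.00416667⌋ = 5.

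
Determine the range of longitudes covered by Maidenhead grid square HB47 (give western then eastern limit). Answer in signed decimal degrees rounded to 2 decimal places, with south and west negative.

-32.00, -30.00

Field H=7, B=1: +7·20° lon, +1·10° lat → SW at lon -40°, lat -80°.
Square 4, 7: +4·2° lon, +7·1° lat → SW at lon -32°, lat -73°.
Cell spans 2° lon × 1° lat.
west -32.00, east -30.00.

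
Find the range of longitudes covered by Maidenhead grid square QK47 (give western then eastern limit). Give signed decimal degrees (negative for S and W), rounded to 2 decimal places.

148.00, 150.00

Field Q=16, K=10: +16·20° lon, +10·10° lat → SW at lon 140°, lat 10°.
Square 4, 7: +4·2° lon, +7·1° lat → SW at lon 148°, lat 17°.
Cell spans 2° lon × 1° lat.
west 148.00, east 150.00.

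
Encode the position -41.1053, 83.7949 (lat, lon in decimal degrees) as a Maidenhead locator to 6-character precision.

Offset from 180°W / 90°S: lon 263.7949°, lat 48.8947°.
Field: lon ⌊263.7949/20⌋ = 13 → N; lat ⌊48.8947/10⌋ = 4 → E.
Square: lon ⌊3.7949/2⌋ = 1; lat ⌊8.8947/1⌋ = 8.
Subsquare: lon ⌊1.7949/0.0833333⌋ = 21 → v; lat ⌊0.8947/0.0416667⌋ = 21 → v.

NE18vv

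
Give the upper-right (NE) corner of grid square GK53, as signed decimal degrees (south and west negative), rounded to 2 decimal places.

Field G=6, K=10: +6·20° lon, +10·10° lat → SW at lon -60°, lat 10°.
Square 5, 3: +5·2° lon, +3·1° lat → SW at lon -50°, lat 13°.
Cell spans 2° lon × 1° lat. NE corner is SW corner plus one full cell.
latitude 14.00, longitude -48.00.

14.00, -48.00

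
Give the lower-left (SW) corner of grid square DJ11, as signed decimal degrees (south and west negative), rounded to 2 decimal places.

1.00, -118.00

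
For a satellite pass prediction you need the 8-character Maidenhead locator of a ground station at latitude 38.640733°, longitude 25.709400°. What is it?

Add 180° to longitude and 90° to latitude: 205.70940, 128.64073.
Field (20°×10°, letters A–R): lon ⌊205.70940/20⌋ = 10 → K; lat ⌊128.64073/10⌋ = 12 → M.
Square (2°×1°, digits 0–9): lon ⌊5.70940/2⌋ = 2; lat ⌊8.64073/1⌋ = 8.
Subsquare (5′×2.5′, letters a–x): lon ⌊1.70940/0.0833333⌋ = 20 → u; lat ⌊0.64073/0.0416667⌋ = 15 → p.
Extended square (30″×15″, digits 0–9): lon ⌊0.04273/0.00833333⌋ = 5; lat ⌊0.01573/0.00416667⌋ = 3.

KM28up53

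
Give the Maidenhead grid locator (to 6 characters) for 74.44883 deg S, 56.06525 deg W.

Add 180° to longitude and 90° to latitude: 123.9348, 15.5512.
Field (20°×10°, letters A–R): lon ⌊123.9348/20⌋ = 6 → G; lat ⌊15.5512/10⌋ = 1 → B.
Square (2°×1°, digits 0–9): lon ⌊3.9348/2⌋ = 1; lat ⌊5.5512/1⌋ = 5.
Subsquare (5′×2.5′, letters a–x): lon ⌊1.9348/0.0833333⌋ = 23 → x; lat ⌊0.5512/0.0416667⌋ = 13 → n.

GB15xn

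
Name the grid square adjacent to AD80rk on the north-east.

AD80sl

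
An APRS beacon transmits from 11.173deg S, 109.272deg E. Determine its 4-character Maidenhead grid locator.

Offset from 180°W / 90°S: lon 289.27°, lat 78.83°.
Field: lon ⌊289.27/20⌋ = 14 → O; lat ⌊78.83/10⌋ = 7 → H.
Square: lon ⌊9.27/2⌋ = 4; lat ⌊8.83/1⌋ = 8.

OH48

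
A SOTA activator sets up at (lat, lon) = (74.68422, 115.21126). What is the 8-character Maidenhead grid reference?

OQ74oq54

Add 180° to longitude and 90° to latitude: 295.21126, 164.68422.
Field: 295.21126/20 → 14 → O, 164.68422/10 → 16 → Q; chars OQ.
Square: 15.21126/2 → 7, 4.68422/1 → 4; chars 74.
Subsquare: 1.21126/0.0833333 → 14 → o, 0.68422/0.0416667 → 16 → q; chars oq.
Extended square: 0.04459/0.00833333 → 5, 0.01755/0.00416667 → 4; chars 54.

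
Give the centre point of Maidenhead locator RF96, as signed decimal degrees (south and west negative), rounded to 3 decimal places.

-33.500, 179.000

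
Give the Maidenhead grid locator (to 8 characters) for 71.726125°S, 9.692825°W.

IB58dg65

Add 180° to longitude and 90° to latitude: 170.30718, 18.27388.
Field: 170.30718/20 → 8 → I, 18.27388/10 → 1 → B; chars IB.
Square: 10.30718/2 → 5, 8.27388/1 → 8; chars 58.
Subsquare: 0.30718/0.0833333 → 3 → d, 0.27388/0.0416667 → 6 → g; chars dg.
Extended square: 0.05718/0.00833333 → 6, 0.02388/0.00416667 → 5; chars 65.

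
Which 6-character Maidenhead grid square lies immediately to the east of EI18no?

EI18oo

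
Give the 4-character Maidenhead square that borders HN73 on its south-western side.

HN62

Longitude square 7; −1 → 6.
Latitude square 3; −1 → 2.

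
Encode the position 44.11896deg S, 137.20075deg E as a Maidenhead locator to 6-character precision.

Add 180° to longitude and 90° to latitude: 317.2007, 45.8810.
Field: lon ⌊317.2007/20⌋ = 15 → P; lat ⌊45.8810/10⌋ = 4 → E.
Square: lon ⌊17.2007/2⌋ = 8; lat ⌊5.8810/1⌋ = 5.
Subsquare: lon ⌊1.2007/0.0833333⌋ = 14 → o; lat ⌊0.8810/0.0416667⌋ = 21 → v.

PE85ov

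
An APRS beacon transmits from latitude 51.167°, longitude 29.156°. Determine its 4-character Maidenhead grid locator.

KO41

Shift to the Maidenhead origin (180°W, 90°S): lon 209.16, lat 141.17.
Field: 209.16/20 → 10 → K, 141.17/10 → 14 → O; chars KO.
Square: 9.16/2 → 4, 1.17/1 → 1; chars 41.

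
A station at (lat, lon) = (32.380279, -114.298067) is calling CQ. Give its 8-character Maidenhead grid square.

DM22uj41

Add 180° to longitude and 90° to latitude: 65.70193, 122.38028.
Field: 65.70193/20 → 3 → D, 122.38028/10 → 12 → M; chars DM.
Square: 5.70193/2 → 2, 2.38028/1 → 2; chars 22.
Subsquare: 1.70193/0.0833333 → 20 → u, 0.38028/0.0416667 → 9 → j; chars uj.
Extended square: 0.03527/0.00833333 → 4, 0.00528/0.00416667 → 1; chars 41.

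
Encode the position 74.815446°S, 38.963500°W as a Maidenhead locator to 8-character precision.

HB05me44

Shift to the Maidenhead origin (180°W, 90°S): lon 141.03650, lat 15.18455.
Field: lon ⌊141.03650/20⌋ = 7 → H; lat ⌊15.18455/10⌋ = 1 → B.
Square: lon ⌊1.03650/2⌋ = 0; lat ⌊5.18455/1⌋ = 5.
Subsquare: lon ⌊1.03650/0.0833333⌋ = 12 → m; lat ⌊0.18455/0.0416667⌋ = 4 → e.
Extended square: lon ⌊0.03650/0.00833333⌋ = 4; lat ⌊0.01789/0.00416667⌋ = 4.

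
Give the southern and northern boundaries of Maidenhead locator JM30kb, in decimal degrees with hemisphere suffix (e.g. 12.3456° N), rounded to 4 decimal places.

30.0417° N, 30.0833° N

Field J=9, M=12: +9·20° lon, +12·10° lat → SW at lon 0°, lat 30°.
Square 3, 0: +3·2° lon, +0·1° lat → SW at lon 6°, lat 30°.
Subsquare k=10, b=1: +10·0.0833333° lon, +1·0.0416667° lat → SW at lon 6.83333°, lat 30.0417°.
Cell spans 0.0833333° lon × 0.0416667° lat.
south 30.0417° N, north 30.0833° N.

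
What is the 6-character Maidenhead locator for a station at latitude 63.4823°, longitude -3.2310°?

IP83jl

Add 180° to longitude and 90° to latitude: 176.7690, 153.4823.
Field: lon ⌊176.7690/20⌋ = 8 → I; lat ⌊153.4823/10⌋ = 15 → P.
Square: lon ⌊16.7690/2⌋ = 8; lat ⌊3.4823/1⌋ = 3.
Subsquare: lon ⌊0.7690/0.0833333⌋ = 9 → j; lat ⌊0.4823/0.0416667⌋ = 11 → l.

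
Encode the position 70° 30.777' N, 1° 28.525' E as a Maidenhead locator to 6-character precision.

JQ00rm

Offset from 180°W / 90°S: lon 181.4754°, lat 160.5129°.
Field: 181.4754/20 → 9 → J, 160.5129/10 → 16 → Q; chars JQ.
Square: 1.4754/2 → 0, 0.5129/1 → 0; chars 00.
Subsquare: 1.4754/0.0833333 → 17 → r, 0.5129/0.0416667 → 12 → m; chars rm.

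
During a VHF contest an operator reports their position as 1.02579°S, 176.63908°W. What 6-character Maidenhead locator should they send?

Add 180° to longitude and 90° to latitude: 3.3609, 88.9742.
Field: lon ⌊3.3609/20⌋ = 0 → A; lat ⌊88.9742/10⌋ = 8 → I.
Square: lon ⌊3.3609/2⌋ = 1; lat ⌊8.9742/1⌋ = 8.
Subsquare: lon ⌊1.3609/0.0833333⌋ = 16 → q; lat ⌊0.9742/0.0416667⌋ = 23 → x.

AI18qx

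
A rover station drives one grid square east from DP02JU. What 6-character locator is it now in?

Longitude subsquare j = 9; +1 → 10 = k.
The latitude characters are unchanged.

DP02ku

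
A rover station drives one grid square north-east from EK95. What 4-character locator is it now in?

FK06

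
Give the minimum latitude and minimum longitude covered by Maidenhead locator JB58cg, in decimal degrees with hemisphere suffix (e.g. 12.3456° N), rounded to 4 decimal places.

Field J=9, B=1: +9·20° lon, +1·10° lat → SW at lon 0°, lat -80°.
Square 5, 8: +5·2° lon, +8·1° lat → SW at lon 10°, lat -72°.
Subsquare c=2, g=6: +2·0.0833333° lon, +6·0.0416667° lat → SW at lon 10.1667°, lat -71.75°.
latitude 71.7500° S, longitude 10.1667° E.

71.7500° S, 10.1667° E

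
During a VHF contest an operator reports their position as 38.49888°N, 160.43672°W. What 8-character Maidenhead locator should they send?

AM98sl79

Offset from 180°W / 90°S: lon 19.56328°, lat 128.49888°.
Field (20°×10°, letters A–R): 19.56328/20 → 0 → A, 128.49888/10 → 12 → M; chars AM.
Square (2°×1°, digits 0–9): 19.56328/2 → 9, 8.49888/1 → 8; chars 98.
Subsquare (5′×2.5′, letters a–x): 1.56328/0.0833333 → 18 → s, 0.49888/0.0416667 → 11 → l; chars sl.
Extended square (30″×15″, digits 0–9): 0.06328/0.00833333 → 7, 0.04055/0.00416667 → 9; chars 79.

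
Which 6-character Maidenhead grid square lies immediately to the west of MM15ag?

Longitude subsquare a = 0; −1 → -1, wraps to 23 = x, carry into square.
Longitude square 1; −1 → 0.
The latitude characters are unchanged.

MM05xg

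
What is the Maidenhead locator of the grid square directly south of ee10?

ED19

Latitude square 0; −1 → -1, wraps to 9, carry into field.
Latitude field E = 4; −1 → 3 = D.
The longitude characters are unchanged.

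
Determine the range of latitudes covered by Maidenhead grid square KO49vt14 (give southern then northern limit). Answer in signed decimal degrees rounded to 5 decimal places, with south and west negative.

Field K=10, O=14: +10·20° lon, +14·10° lat → SW at lon 20°, lat 50°.
Square 4, 9: +4·2° lon, +9·1° lat → SW at lon 28°, lat 59°.
Subsquare v=21, t=19: +21·0.0833333° lon, +19·0.0416667° lat → SW at lon 29.75°, lat 59.7917°.
Extended square 1, 4: +1·0.00833333° lon, +4·0.00416667° lat → SW at lon 29.7583°, lat 59.8083°.
Cell spans 0.00833333° lon × 0.00416667° lat.
south 59.80833, north 59.81250.

59.80833, 59.81250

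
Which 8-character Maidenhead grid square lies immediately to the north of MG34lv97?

Latitude extended square 7; +1 → 8.
The longitude characters are unchanged.

MG34lv98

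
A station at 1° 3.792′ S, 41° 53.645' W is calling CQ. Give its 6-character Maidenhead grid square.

GI98bw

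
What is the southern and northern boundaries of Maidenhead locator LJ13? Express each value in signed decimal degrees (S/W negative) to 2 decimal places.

Field L=11, J=9: +11·20° lon, +9·10° lat → SW at lon 40°, lat 0°.
Square 1, 3: +1·2° lon, +3·1° lat → SW at lon 42°, lat 3°.
Cell spans 2° lon × 1° lat.
south 3.00, north 4.00.

3.00, 4.00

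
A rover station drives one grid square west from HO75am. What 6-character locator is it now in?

HO65xm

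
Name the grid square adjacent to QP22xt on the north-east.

QP32au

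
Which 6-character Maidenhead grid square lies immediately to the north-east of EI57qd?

EI57re

Longitude subsquare q = 16; +1 → 17 = r.
Latitude subsquare d = 3; +1 → 4 = e.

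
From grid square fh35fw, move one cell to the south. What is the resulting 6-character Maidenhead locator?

FH35fv

Latitude subsquare w = 22; −1 → 21 = v.
The longitude characters are unchanged.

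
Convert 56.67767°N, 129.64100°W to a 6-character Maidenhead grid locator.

CO56eq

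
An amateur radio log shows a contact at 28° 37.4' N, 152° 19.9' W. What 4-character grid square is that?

Add 180° to longitude and 90° to latitude: 27.67, 118.62.
Field: lon ⌊27.67/20⌋ = 1 → B; lat ⌊118.62/10⌋ = 11 → L.
Square: lon ⌊7.67/2⌋ = 3; lat ⌊8.62/1⌋ = 8.

BL38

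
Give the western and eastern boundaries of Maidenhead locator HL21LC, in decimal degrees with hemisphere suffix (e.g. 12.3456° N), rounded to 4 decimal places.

Field H=7, L=11: +7·20° lon, +11·10° lat → SW at lon -40°, lat 20°.
Square 2, 1: +2·2° lon, +1·1° lat → SW at lon -36°, lat 21°.
Subsquare l=11, c=2: +11·0.0833333° lon, +2·0.0416667° lat → SW at lon -35.0833°, lat 21.0833°.
Cell spans 0.0833333° lon × 0.0416667° lat.
west 35.0833° W, east 35.0000° W.

35.0833° W, 35.0000° W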